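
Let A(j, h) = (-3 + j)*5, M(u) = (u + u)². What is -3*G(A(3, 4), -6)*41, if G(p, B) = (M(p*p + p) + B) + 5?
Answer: 123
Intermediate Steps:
M(u) = 4*u² (M(u) = (2*u)² = 4*u²)
A(j, h) = -15 + 5*j
G(p, B) = 5 + B + 4*(p + p²)² (G(p, B) = (4*(p*p + p)² + B) + 5 = (4*(p² + p)² + B) + 5 = (4*(p + p²)² + B) + 5 = (B + 4*(p + p²)²) + 5 = 5 + B + 4*(p + p²)²)
-3*G(A(3, 4), -6)*41 = -3*(5 - 6 + 4*(-15 + 5*3)²*(1 + (-15 + 5*3))²)*41 = -3*(5 - 6 + 4*(-15 + 15)²*(1 + (-15 + 15))²)*41 = -3*(5 - 6 + 4*0²*(1 + 0)²)*41 = -3*(5 - 6 + 4*0*1²)*41 = -3*(5 - 6 + 4*0*1)*41 = -3*(5 - 6 + 0)*41 = -3*(-1)*41 = 3*41 = 123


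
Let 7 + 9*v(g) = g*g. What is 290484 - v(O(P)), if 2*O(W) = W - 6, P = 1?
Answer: 3485809/12 ≈ 2.9048e+5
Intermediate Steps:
O(W) = -3 + W/2 (O(W) = (W - 6)/2 = (-6 + W)/2 = -3 + W/2)
v(g) = -7/9 + g²/9 (v(g) = -7/9 + (g*g)/9 = -7/9 + g²/9)
290484 - v(O(P)) = 290484 - (-7/9 + (-3 + (½)*1)²/9) = 290484 - (-7/9 + (-3 + ½)²/9) = 290484 - (-7/9 + (-5/2)²/9) = 290484 - (-7/9 + (⅑)*(25/4)) = 290484 - (-7/9 + 25/36) = 290484 - 1*(-1/12) = 290484 + 1/12 = 3485809/12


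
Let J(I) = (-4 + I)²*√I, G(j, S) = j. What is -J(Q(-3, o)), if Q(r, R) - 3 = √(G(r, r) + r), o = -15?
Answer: √(3 + I*√6)*(5 + 2*I*√6) ≈ 6.0323 + 12.385*I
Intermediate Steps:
Q(r, R) = 3 + √2*√r (Q(r, R) = 3 + √(r + r) = 3 + √(2*r) = 3 + √2*√r)
J(I) = √I*(-4 + I)²
-J(Q(-3, o)) = -√(3 + √2*√(-3))*(-4 + (3 + √2*√(-3)))² = -√(3 + √2*(I*√3))*(-4 + (3 + √2*(I*√3)))² = -√(3 + I*√6)*(-4 + (3 + I*√6))² = -√(3 + I*√6)*(-1 + I*√6)² = -(-1 + I*√6)²*√(3 + I*√6)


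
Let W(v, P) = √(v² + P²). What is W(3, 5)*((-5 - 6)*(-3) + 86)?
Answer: 119*√34 ≈ 693.88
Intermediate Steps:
W(v, P) = √(P² + v²)
W(3, 5)*((-5 - 6)*(-3) + 86) = √(5² + 3²)*((-5 - 6)*(-3) + 86) = √(25 + 9)*(-11*(-3) + 86) = √34*(33 + 86) = √34*119 = 119*√34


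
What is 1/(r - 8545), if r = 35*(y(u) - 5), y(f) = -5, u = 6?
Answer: -1/8895 ≈ -0.00011242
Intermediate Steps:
r = -350 (r = 35*(-5 - 5) = 35*(-10) = -350)
1/(r - 8545) = 1/(-350 - 8545) = 1/(-8895) = -1/8895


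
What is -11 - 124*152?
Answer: -18859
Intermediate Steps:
-11 - 124*152 = -11 - 18848 = -18859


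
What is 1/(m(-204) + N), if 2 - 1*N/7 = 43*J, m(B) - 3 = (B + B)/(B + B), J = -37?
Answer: 1/11155 ≈ 8.9646e-5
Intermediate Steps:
m(B) = 4 (m(B) = 3 + (B + B)/(B + B) = 3 + (2*B)/((2*B)) = 3 + (2*B)*(1/(2*B)) = 3 + 1 = 4)
N = 11151 (N = 14 - 301*(-37) = 14 - 7*(-1591) = 14 + 11137 = 11151)
1/(m(-204) + N) = 1/(4 + 11151) = 1/11155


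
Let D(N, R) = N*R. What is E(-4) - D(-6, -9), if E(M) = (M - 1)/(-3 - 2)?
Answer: -53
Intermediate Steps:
E(M) = ⅕ - M/5 (E(M) = (-1 + M)/(-5) = (-1 + M)*(-⅕) = ⅕ - M/5)
E(-4) - D(-6, -9) = (⅕ - ⅕*(-4)) - (-6)*(-9) = (⅕ + ⅘) - 1*54 = 1 - 54 = -53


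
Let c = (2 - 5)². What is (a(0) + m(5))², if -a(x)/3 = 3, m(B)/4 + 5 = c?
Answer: 49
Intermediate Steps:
c = 9 (c = (-3)² = 9)
m(B) = 16 (m(B) = -20 + 4*9 = -20 + 36 = 16)
a(x) = -9 (a(x) = -3*3 = -9)
(a(0) + m(5))² = (-9 + 16)² = 7² = 49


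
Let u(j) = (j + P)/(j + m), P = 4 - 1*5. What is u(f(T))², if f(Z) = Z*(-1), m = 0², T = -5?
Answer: 16/25 ≈ 0.64000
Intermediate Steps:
m = 0
P = -1 (P = 4 - 5 = -1)
f(Z) = -Z
u(j) = (-1 + j)/j (u(j) = (j - 1)/(j + 0) = (-1 + j)/j)
u(f(T))² = ((-1 - 1*(-5))/((-1*(-5))))² = ((-1 + 5)/5)² = ((⅕)*4)² = (⅘)² = 16/25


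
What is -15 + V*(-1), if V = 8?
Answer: -23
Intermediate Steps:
-15 + V*(-1) = -15 + 8*(-1) = -15 - 8 = -23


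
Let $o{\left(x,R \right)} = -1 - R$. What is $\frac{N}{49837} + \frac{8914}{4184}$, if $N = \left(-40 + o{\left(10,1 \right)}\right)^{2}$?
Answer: $\frac{225813797}{104259004} \approx 2.1659$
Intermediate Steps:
$N = 1764$ ($N = \left(-40 - 2\right)^{2} = \left(-42\right)^{2} = 1764$)
$\frac{N}{49837} + \frac{8914}{4184} = \frac{1764}{49837} + \frac{8914}{4184} = 1764 \cdot \frac{1}{49837} + 8914 \cdot \frac{1}{4184} = \frac{1764}{49837} + \frac{4457}{2092} = \frac{225813797}{104259004}$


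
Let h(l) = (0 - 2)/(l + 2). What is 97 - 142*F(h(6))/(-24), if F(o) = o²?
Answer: 18695/192 ≈ 97.370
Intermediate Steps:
h(l) = -2/(2 + l)
97 - 142*F(h(6))/(-24) = 97 - 142*(-2/(2 + 6))²/(-24) = 97 - 142*(-2/8)²*(-1)/24 = 97 - 142*(-2*⅛)²*(-1)/24 = 97 - 142*(-¼)²*(-1)/24 = 97 - 71*(-1)/(8*24) = 97 - 142*(-1/384) = 97 + 71/192 = 18695/192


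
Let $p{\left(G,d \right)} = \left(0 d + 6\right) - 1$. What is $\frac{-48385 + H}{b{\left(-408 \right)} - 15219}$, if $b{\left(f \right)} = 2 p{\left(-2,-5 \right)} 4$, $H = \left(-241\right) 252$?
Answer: $\frac{109117}{15179} \approx 7.1887$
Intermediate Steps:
$p{\left(G,d \right)} = 5$ ($p{\left(G,d \right)} = \left(0 + 6\right) - 1 = 6 - 1 = 5$)
$H = -60732$
$b{\left(f \right)} = 40$ ($b{\left(f \right)} = 2 \cdot 5 \cdot 4 = 10 \cdot 4 = 40$)
$\frac{-48385 + H}{b{\left(-408 \right)} - 15219} = \frac{-48385 - 60732}{40 - 15219} = - \frac{109117}{-15179} = \left(-109117\right) \left(- \frac{1}{15179}\right) = \frac{109117}{15179}$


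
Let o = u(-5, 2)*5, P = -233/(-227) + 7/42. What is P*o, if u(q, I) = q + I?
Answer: -8125/454 ≈ -17.896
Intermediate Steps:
u(q, I) = I + q
P = 1625/1362 (P = -233*(-1/227) + 7*(1/42) = 233/227 + 1/6 = 1625/1362 ≈ 1.1931)
o = -15 (o = (2 - 5)*5 = -3*5 = -15)
P*o = (1625/1362)*(-15) = -8125/454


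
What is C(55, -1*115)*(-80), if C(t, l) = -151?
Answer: 12080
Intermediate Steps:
C(55, -1*115)*(-80) = -151*(-80) = 12080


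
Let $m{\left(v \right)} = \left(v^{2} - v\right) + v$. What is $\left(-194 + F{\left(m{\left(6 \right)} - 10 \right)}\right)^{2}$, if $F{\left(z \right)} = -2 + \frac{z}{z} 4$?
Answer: $36864$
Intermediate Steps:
$m{\left(v \right)} = v^{2}$
$F{\left(z \right)} = 2$ ($F{\left(z \right)} = -2 + 1 \cdot 4 = -2 + 4 = 2$)
$\left(-194 + F{\left(m{\left(6 \right)} - 10 \right)}\right)^{2} = \left(-194 + 2\right)^{2} = \left(-192\right)^{2} = 36864$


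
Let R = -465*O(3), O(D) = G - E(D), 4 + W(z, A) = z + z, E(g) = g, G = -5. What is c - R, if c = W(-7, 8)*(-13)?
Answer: -3486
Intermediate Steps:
W(z, A) = -4 + 2*z (W(z, A) = -4 + (z + z) = -4 + 2*z)
c = 234 (c = (-4 + 2*(-7))*(-13) = (-4 - 14)*(-13) = -18*(-13) = 234)
O(D) = -5 - D
R = 3720 (R = -465*(-5 - 1*3) = -465*(-5 - 3) = -465*(-8) = 3720)
c - R = 234 - 1*3720 = 234 - 3720 = -3486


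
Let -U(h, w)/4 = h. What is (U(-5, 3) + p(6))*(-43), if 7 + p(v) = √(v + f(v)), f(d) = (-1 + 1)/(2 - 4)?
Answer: -559 - 43*√6 ≈ -664.33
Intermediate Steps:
U(h, w) = -4*h
f(d) = 0 (f(d) = 0/(-2) = 0*(-½) = 0)
p(v) = -7 + √v (p(v) = -7 + √(v + 0) = -7 + √v)
(U(-5, 3) + p(6))*(-43) = (-4*(-5) + (-7 + √6))*(-43) = (20 + (-7 + √6))*(-43) = (13 + √6)*(-43) = -559 - 43*√6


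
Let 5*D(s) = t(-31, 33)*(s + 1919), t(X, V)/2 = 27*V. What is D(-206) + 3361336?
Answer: 19859246/5 ≈ 3.9718e+6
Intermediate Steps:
t(X, V) = 54*V (t(X, V) = 2*(27*V) = 54*V)
D(s) = 3419658/5 + 1782*s/5 (D(s) = ((54*33)*(s + 1919))/5 = (1782*(1919 + s))/5 = (3419658 + 1782*s)/5 = 3419658/5 + 1782*s/5)
D(-206) + 3361336 = (3419658/5 + (1782/5)*(-206)) + 3361336 = (3419658/5 - 367092/5) + 3361336 = 3052566/5 + 3361336 = 19859246/5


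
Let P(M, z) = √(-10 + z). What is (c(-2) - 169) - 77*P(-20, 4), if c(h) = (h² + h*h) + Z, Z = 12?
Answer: -149 - 77*I*√6 ≈ -149.0 - 188.61*I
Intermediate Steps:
c(h) = 12 + 2*h² (c(h) = (h² + h*h) + 12 = (h² + h²) + 12 = 2*h² + 12 = 12 + 2*h²)
(c(-2) - 169) - 77*P(-20, 4) = ((12 + 2*(-2)²) - 169) - 77*√(-10 + 4) = ((12 + 2*4) - 169) - 77*I*√6 = ((12 + 8) - 169) - 77*I*√6 = (20 - 169) - 77*I*√6 = -149 - 77*I*√6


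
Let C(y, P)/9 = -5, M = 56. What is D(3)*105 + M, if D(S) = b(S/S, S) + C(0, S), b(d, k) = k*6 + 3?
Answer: -2464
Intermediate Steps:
C(y, P) = -45 (C(y, P) = 9*(-5) = -45)
b(d, k) = 3 + 6*k (b(d, k) = 6*k + 3 = 3 + 6*k)
D(S) = -42 + 6*S (D(S) = (3 + 6*S) - 45 = -42 + 6*S)
D(3)*105 + M = (-42 + 6*3)*105 + 56 = (-42 + 18)*105 + 56 = -24*105 + 56 = -2520 + 56 = -2464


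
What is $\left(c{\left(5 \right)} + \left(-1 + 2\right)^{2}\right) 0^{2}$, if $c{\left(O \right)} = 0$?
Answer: $0$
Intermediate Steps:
$\left(c{\left(5 \right)} + \left(-1 + 2\right)^{2}\right) 0^{2} = \left(0 + \left(-1 + 2\right)^{2}\right) 0^{2} = \left(0 + 1^{2}\right) 0 = \left(0 + 1\right) 0 = 1 \cdot 0 = 0$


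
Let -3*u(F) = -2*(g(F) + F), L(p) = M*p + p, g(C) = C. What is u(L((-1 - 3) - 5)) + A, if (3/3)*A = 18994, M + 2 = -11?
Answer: 19138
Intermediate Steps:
M = -13 (M = -2 - 11 = -13)
L(p) = -12*p (L(p) = -13*p + p = -12*p)
A = 18994
u(F) = 4*F/3 (u(F) = -(-2)*(F + F)/3 = -(-2)*2*F/3 = -(-4)*F/3 = 4*F/3)
u(L((-1 - 3) - 5)) + A = 4*(-12*((-1 - 3) - 5))/3 + 18994 = 4*(-12*(-4 - 5))/3 + 18994 = 4*(-12*(-9))/3 + 18994 = (4/3)*108 + 18994 = 144 + 18994 = 19138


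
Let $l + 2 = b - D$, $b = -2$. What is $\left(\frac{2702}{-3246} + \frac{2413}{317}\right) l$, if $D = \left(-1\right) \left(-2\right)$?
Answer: $- \frac{6976064}{171497} \approx -40.677$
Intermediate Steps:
$D = 2$
$l = -6$ ($l = -2 - 4 = -6$)
$\left(\frac{2702}{-3246} + \frac{2413}{317}\right) l = \left(\frac{2702}{-3246} + \frac{2413}{317}\right) \left(-6\right) = \left(2702 \left(- \frac{1}{3246}\right) + 2413 \cdot \frac{1}{317}\right) \left(-6\right) = \left(- \frac{1351}{1623} + \frac{2413}{317}\right) \left(-6\right) = \frac{3488032}{514491} \left(-6\right) = - \frac{6976064}{171497}$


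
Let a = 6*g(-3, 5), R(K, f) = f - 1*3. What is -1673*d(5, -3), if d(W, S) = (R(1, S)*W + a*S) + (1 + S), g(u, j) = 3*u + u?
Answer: -307832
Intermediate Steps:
g(u, j) = 4*u
R(K, f) = -3 + f (R(K, f) = f - 3 = -3 + f)
a = -72 (a = 6*(4*(-3)) = 6*(-12) = -72)
d(W, S) = 1 - 71*S + W*(-3 + S) (d(W, S) = ((-3 + S)*W - 72*S) + (1 + S) = (W*(-3 + S) - 72*S) + (1 + S) = (-72*S + W*(-3 + S)) + (1 + S) = 1 - 71*S + W*(-3 + S))
-1673*d(5, -3) = -1673*(1 - 71*(-3) + 5*(-3 - 3)) = -1673*(1 + 213 + 5*(-6)) = -1673*(1 + 213 - 30) = -1673*184 = -307832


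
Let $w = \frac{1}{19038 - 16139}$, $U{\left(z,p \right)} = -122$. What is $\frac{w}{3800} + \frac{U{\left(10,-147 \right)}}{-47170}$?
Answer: $\frac{134402357}{51963415400} \approx 0.0025865$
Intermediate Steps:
$w = \frac{1}{2899} \approx 0.00034495$
$\frac{w}{3800} + \frac{U{\left(10,-147 \right)}}{-47170} = \frac{1}{2899 \cdot 3800} - \frac{122}{-47170} = \frac{1}{2899} \cdot \frac{1}{3800} - - \frac{61}{23585} = \frac{1}{11016200} + \frac{61}{23585} = \frac{134402357}{51963415400}$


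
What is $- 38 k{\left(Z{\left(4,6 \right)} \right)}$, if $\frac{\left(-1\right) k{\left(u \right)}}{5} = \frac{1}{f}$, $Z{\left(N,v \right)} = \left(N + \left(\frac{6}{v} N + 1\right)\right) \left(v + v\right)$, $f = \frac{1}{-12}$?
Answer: $-2280$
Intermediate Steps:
$f = - \frac{1}{12} \approx -0.083333$
$Z{\left(N,v \right)} = 2 v \left(1 + N + \frac{6 N}{v}\right)$ ($Z{\left(N,v \right)} = \left(N + \left(\frac{6 N}{v} + 1\right)\right) 2 v = \left(N + \left(1 + \frac{6 N}{v}\right)\right) 2 v = \left(1 + N + \frac{6 N}{v}\right) 2 v = 2 v \left(1 + N + \frac{6 N}{v}\right)$)
$k{\left(u \right)} = 60$ ($k{\left(u \right)} = - \frac{5}{- \frac{1}{12}} = \left(-5\right) \left(-12\right) = 60$)
$- 38 k{\left(Z{\left(4,6 \right)} \right)} = \left(-38\right) 60 = -2280$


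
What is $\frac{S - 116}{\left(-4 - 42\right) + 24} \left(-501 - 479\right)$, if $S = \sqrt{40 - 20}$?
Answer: $- \frac{56840}{11} + \frac{980 \sqrt{5}}{11} \approx -4968.1$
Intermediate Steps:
$S = 2 \sqrt{5}$ ($S = \sqrt{20} = 2 \sqrt{5} \approx 4.4721$)
$\frac{S - 116}{\left(-4 - 42\right) + 24} \left(-501 - 479\right) = \frac{2 \sqrt{5} - 116}{\left(-4 - 42\right) + 24} \left(-501 - 479\right) = \frac{-116 + 2 \sqrt{5}}{-46 + 24} \left(-980\right) = \frac{-116 + 2 \sqrt{5}}{-22} \left(-980\right) = \left(-116 + 2 \sqrt{5}\right) \left(- \frac{1}{22}\right) \left(-980\right) = \left(\frac{58}{11} - \frac{\sqrt{5}}{11}\right) \left(-980\right) = - \frac{56840}{11} + \frac{980 \sqrt{5}}{11}$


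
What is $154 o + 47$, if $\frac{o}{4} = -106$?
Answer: $-65249$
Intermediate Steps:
$o = -424$ ($o = 4 \left(-106\right) = -424$)
$154 o + 47 = 154 \left(-424\right) + 47 = -65296 + 47 = -65249$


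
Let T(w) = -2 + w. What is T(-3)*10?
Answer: -50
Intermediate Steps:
T(-3)*10 = (-2 - 3)*10 = -5*10 = -50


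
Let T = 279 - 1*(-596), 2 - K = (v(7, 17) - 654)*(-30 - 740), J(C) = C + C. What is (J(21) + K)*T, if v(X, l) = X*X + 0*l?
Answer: -407580250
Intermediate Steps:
J(C) = 2*C
v(X, l) = X**2 (v(X, l) = X**2 + 0 = X**2)
K = -465848 (K = 2 - (7**2 - 654)*(-30 - 740) = 2 - (49 - 654)*(-770) = 2 - (-605)*(-770) = 2 - 1*465850 = 2 - 465850 = -465848)
T = 875 (T = 279 + 596 = 875)
(J(21) + K)*T = (2*21 - 465848)*875 = (42 - 465848)*875 = -465806*875 = -407580250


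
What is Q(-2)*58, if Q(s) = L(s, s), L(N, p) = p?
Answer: -116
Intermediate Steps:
Q(s) = s
Q(-2)*58 = -2*58 = -116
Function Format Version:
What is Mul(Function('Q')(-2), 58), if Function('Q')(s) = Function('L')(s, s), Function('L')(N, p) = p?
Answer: -116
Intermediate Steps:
Function('Q')(s) = s
Mul(Function('Q')(-2), 58) = Mul(-2, 58) = -116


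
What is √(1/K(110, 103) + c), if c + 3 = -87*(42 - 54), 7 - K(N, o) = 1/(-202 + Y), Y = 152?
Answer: √14252199/117 ≈ 32.267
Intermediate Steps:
K(N, o) = 351/50 (K(N, o) = 7 - 1/(-202 + 152) = 7 - 1/(-50) = 7 - 1*(-1/50) = 7 + 1/50 = 351/50)
c = 1041 (c = -3 - 87*(42 - 54) = -3 - 87*(-12) = -3 + 1044 = 1041)
√(1/K(110, 103) + c) = √(1/(351/50) + 1041) = √(50/351 + 1041) = √(365441/351) = √14252199/117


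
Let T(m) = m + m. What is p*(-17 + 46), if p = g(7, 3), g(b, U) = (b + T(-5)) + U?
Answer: 0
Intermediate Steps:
T(m) = 2*m
g(b, U) = -10 + U + b (g(b, U) = (b + 2*(-5)) + U = (b - 10) + U = (-10 + b) + U = -10 + U + b)
p = 0 (p = -10 + 3 + 7 = 0)
p*(-17 + 46) = 0*(-17 + 46) = 0*29 = 0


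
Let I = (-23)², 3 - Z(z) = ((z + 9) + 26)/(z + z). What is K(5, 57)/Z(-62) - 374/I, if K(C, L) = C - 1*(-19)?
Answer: 20946/2645 ≈ 7.9191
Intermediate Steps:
Z(z) = 3 - (35 + z)/(2*z) (Z(z) = 3 - ((z + 9) + 26)/(z + z) = 3 - ((9 + z) + 26)/(2*z) = 3 - (35 + z)*1/(2*z) = 3 - (35 + z)/(2*z))
I = 529
K(C, L) = 19 + C (K(C, L) = C + 19 = 19 + C)
K(5, 57)/Z(-62) - 374/I = (19 + 5)/(((5/2)*(-7 - 62)/(-62))) - 374/529 = 24/(((5/2)*(-1/62)*(-69))) - 374*1/529 = 24/(345/124) - 374/529 = 24*(124/345) - 374/529 = 992/115 - 374/529 = 20946/2645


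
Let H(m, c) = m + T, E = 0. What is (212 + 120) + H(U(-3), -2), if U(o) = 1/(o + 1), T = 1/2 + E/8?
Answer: 332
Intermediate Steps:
T = ½ (T = 1/2 + 0/8 = 1*(½) + 0*(⅛) = ½ + 0 = ½ ≈ 0.50000)
U(o) = 1/(1 + o)
H(m, c) = ½ + m (H(m, c) = m + ½ = ½ + m)
(212 + 120) + H(U(-3), -2) = (212 + 120) + (½ + 1/(1 - 3)) = 332 + (½ + 1/(-2)) = 332 + (½ - ½) = 332 + 0 = 332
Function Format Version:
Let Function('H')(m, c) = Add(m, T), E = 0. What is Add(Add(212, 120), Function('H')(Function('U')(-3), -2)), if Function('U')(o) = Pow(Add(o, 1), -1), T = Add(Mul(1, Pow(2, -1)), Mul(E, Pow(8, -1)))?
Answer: 332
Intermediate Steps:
T = Rational(1, 2) (T = Add(Mul(1, Pow(2, -1)), Mul(0, Pow(8, -1))) = Add(Mul(1, Rational(1, 2)), Mul(0, Rational(1, 8))) = Add(Rational(1, 2), 0) = Rational(1, 2) ≈ 0.50000)
Function('U')(o) = Pow(Add(1, o), -1)
Function('H')(m, c) = Add(Rational(1, 2), m) (Function('H')(m, c) = Add(m, Rational(1, 2)) = Add(Rational(1, 2), m))
Add(Add(212, 120), Function('H')(Function('U')(-3), -2)) = Add(Add(212, 120), Add(Rational(1, 2), Pow(Add(1, -3), -1))) = Add(332, Add(Rational(1, 2), Pow(-2, -1))) = Add(332, Add(Rational(1, 2), Rational(-1, 2))) = Add(332, 0) = 332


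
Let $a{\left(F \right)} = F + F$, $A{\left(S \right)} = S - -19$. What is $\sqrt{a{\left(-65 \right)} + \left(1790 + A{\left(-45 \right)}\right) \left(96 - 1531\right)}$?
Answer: $i \sqrt{2531470} \approx 1591.1 i$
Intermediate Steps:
$A{\left(S \right)} = 19 + S$ ($A{\left(S \right)} = S + 19 = 19 + S$)
$a{\left(F \right)} = 2 F$
$\sqrt{a{\left(-65 \right)} + \left(1790 + A{\left(-45 \right)}\right) \left(96 - 1531\right)} = \sqrt{2 \left(-65\right) + \left(1790 + \left(19 - 45\right)\right) \left(96 - 1531\right)} = \sqrt{-130 + \left(1790 - 26\right) \left(-1435\right)} = \sqrt{-130 + 1764 \left(-1435\right)} = \sqrt{-130 - 2531340} = \sqrt{-2531470} = i \sqrt{2531470}$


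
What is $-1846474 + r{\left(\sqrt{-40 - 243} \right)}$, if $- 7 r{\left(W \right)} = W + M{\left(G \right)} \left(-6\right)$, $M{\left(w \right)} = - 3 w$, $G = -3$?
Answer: $- \frac{12925264}{7} - \frac{i \sqrt{283}}{7} \approx -1.8465 \cdot 10^{6} - 2.4032 i$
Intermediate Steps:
$r{\left(W \right)} = \frac{54}{7} - \frac{W}{7}$ ($r{\left(W \right)} = - \frac{W + \left(-3\right) \left(-3\right) \left(-6\right)}{7} = - \frac{W + 9 \left(-6\right)}{7} = - \frac{W - 54}{7} = - \frac{-54 + W}{7} = \frac{54}{7} - \frac{W}{7}$)
$-1846474 + r{\left(\sqrt{-40 - 243} \right)} = -1846474 + \left(\frac{54}{7} - \frac{\sqrt{-40 - 243}}{7}\right) = -1846474 + \left(\frac{54}{7} - \frac{\sqrt{-283}}{7}\right) = -1846474 + \left(\frac{54}{7} - \frac{i \sqrt{283}}{7}\right) = - \frac{12925264}{7} - \frac{i \sqrt{283}}{7}$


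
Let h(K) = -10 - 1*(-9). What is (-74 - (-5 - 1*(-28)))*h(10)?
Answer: 97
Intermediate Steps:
h(K) = -1 (h(K) = -10 + 9 = -1)
(-74 - (-5 - 1*(-28)))*h(10) = (-74 - (-5 - 1*(-28)))*(-1) = (-74 - (-5 + 28))*(-1) = (-74 - 1*23)*(-1) = (-74 - 23)*(-1) = -97*(-1) = 97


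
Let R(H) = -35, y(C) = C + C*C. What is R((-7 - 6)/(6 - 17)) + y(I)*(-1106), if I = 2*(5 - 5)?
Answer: -35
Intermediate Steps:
I = 0 (I = 2*0 = 0)
y(C) = C + C²
R((-7 - 6)/(6 - 17)) + y(I)*(-1106) = -35 + (0*(1 + 0))*(-1106) = -35 + (0*1)*(-1106) = -35 + 0*(-1106) = -35 + 0 = -35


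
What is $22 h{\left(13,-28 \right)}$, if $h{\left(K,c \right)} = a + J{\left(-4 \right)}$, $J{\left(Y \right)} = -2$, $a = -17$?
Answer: $-418$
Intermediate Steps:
$h{\left(K,c \right)} = -19$ ($h{\left(K,c \right)} = -17 - 2 = -19$)
$22 h{\left(13,-28 \right)} = 22 \left(-19\right) = -418$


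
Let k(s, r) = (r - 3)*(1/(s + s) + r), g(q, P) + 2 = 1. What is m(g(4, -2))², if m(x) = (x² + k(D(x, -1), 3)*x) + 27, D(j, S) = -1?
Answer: 784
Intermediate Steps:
g(q, P) = -1 (g(q, P) = -2 + 1 = -1)
k(s, r) = (-3 + r)*(r + 1/(2*s)) (k(s, r) = (-3 + r)*(1/(2*s) + r) = (-3 + r)*(r + 1/(2*s)))
m(x) = 27 + x² (m(x) = (x² + ((½)*(-3 + 3 + 2*3*(-1)*(-3 + 3))/(-1))*x) + 27 = (x² + ((½)*(-1)*(-3 + 3 + 2*3*(-1)*0))*x) + 27 = (x² + ((½)*(-1)*(-3 + 3 + 0))*x) + 27 = (x² + ((½)*(-1)*0)*x) + 27 = (x² + 0*x) + 27 = (x² + 0) + 27 = x² + 27 = 27 + x²)
m(g(4, -2))² = (27 + (-1)²)² = (27 + 1)² = 28² = 784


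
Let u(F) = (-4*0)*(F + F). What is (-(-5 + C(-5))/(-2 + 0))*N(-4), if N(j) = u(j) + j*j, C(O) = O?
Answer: -80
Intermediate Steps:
u(F) = 0 (u(F) = 0*(2*F) = 0)
N(j) = j**2 (N(j) = 0 + j*j = 0 + j**2 = j**2)
(-(-5 + C(-5))/(-2 + 0))*N(-4) = -(-5 - 5)/(-2 + 0)*(-4)**2 = -(-10)/(-2)*16 = -(-10)*(-1)/2*16 = -1*5*16 = -5*16 = -80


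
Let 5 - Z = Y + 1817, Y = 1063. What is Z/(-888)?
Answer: 2875/888 ≈ 3.2376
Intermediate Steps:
Z = -2875 (Z = 5 - (1063 + 1817) = 5 - 1*2880 = 5 - 2880 = -2875)
Z/(-888) = -2875/(-888) = -2875*(-1/888) = 2875/888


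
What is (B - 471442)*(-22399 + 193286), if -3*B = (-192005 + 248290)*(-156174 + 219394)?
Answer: -608315344467062/3 ≈ -2.0277e+14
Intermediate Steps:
B = -3558337700/3 (B = -(-192005 + 248290)*(-156174 + 219394)/3 = -56285*63220/3 = -⅓*3558337700 = -3558337700/3 ≈ -1.1861e+9)
(B - 471442)*(-22399 + 193286) = (-3558337700/3 - 471442)*(-22399 + 193286) = -3559752026/3*170887 = -608315344467062/3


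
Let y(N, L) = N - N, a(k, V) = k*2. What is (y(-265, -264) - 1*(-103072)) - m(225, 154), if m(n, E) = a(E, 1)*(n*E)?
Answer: -10569128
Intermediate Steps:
a(k, V) = 2*k
y(N, L) = 0
m(n, E) = 2*n*E² (m(n, E) = (2*E)*(n*E) = (2*E)*(E*n) = 2*n*E²)
(y(-265, -264) - 1*(-103072)) - m(225, 154) = (0 - 1*(-103072)) - 2*225*154² = (0 + 103072) - 2*225*23716 = 103072 - 1*10672200 = 103072 - 10672200 = -10569128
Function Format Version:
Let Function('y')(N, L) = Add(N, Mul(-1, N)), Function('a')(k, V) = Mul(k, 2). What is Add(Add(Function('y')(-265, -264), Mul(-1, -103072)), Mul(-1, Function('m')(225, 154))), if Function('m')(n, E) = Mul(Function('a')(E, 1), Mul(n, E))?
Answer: -10569128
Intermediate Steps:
Function('a')(k, V) = Mul(2, k)
Function('y')(N, L) = 0
Function('m')(n, E) = Mul(2, n, Pow(E, 2)) (Function('m')(n, E) = Mul(Mul(2, E), Mul(n, E)) = Mul(Mul(2, E), Mul(E, n)) = Mul(2, n, Pow(E, 2)))
Add(Add(Function('y')(-265, -264), Mul(-1, -103072)), Mul(-1, Function('m')(225, 154))) = Add(Add(0, Mul(-1, -103072)), Mul(-1, Mul(2, 225, Pow(154, 2)))) = Add(Add(0, 103072), Mul(-1, Mul(2, 225, 23716))) = Add(103072, Mul(-1, 10672200)) = Add(103072, -10672200) = -10569128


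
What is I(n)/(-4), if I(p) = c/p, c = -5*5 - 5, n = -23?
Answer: -15/46 ≈ -0.32609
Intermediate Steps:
c = -30 (c = -25 - 5 = -30)
I(p) = -30/p
I(n)/(-4) = -30/(-23)/(-4) = -30*(-1/23)*(-¼) = (30/23)*(-¼) = -15/46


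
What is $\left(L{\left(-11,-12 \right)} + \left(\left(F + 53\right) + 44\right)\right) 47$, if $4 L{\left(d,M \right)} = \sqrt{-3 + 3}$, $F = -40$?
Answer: $2679$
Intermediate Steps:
$L{\left(d,M \right)} = 0$ ($L{\left(d,M \right)} = \frac{\sqrt{-3 + 3}}{4} = \frac{\sqrt{0}}{4} = \frac{1}{4} \cdot 0 = 0$)
$\left(L{\left(-11,-12 \right)} + \left(\left(F + 53\right) + 44\right)\right) 47 = \left(0 + \left(\left(-40 + 53\right) + 44\right)\right) 47 = \left(0 + \left(13 + 44\right)\right) 47 = \left(0 + 57\right) 47 = 57 \cdot 47 = 2679$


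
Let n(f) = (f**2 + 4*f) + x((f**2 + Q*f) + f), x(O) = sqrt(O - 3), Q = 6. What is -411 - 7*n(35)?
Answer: -9966 - 21*sqrt(163) ≈ -10234.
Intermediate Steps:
x(O) = sqrt(-3 + O)
n(f) = f**2 + sqrt(-3 + f**2 + 7*f) + 4*f (n(f) = (f**2 + 4*f) + sqrt(-3 + ((f**2 + 6*f) + f)) = (f**2 + 4*f) + sqrt(-3 + (f**2 + 7*f)) = (f**2 + 4*f) + sqrt(-3 + f**2 + 7*f) = f**2 + sqrt(-3 + f**2 + 7*f) + 4*f)
-411 - 7*n(35) = -411 - 7*(35**2 + sqrt(-3 + 35*(7 + 35)) + 4*35) = -411 - 7*(1225 + sqrt(-3 + 35*42) + 140) = -411 - 7*(1225 + sqrt(-3 + 1470) + 140) = -411 - 7*(1225 + sqrt(1467) + 140) = -411 - 7*(1225 + 3*sqrt(163) + 140) = -411 - 7*(1365 + 3*sqrt(163)) = -411 + (-9555 - 21*sqrt(163)) = -9966 - 21*sqrt(163)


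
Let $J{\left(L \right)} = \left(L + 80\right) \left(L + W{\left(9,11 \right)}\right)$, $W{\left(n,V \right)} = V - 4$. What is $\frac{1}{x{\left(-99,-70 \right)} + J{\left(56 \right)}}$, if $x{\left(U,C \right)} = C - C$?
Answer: $\frac{1}{8568} \approx 0.00011671$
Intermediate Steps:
$W{\left(n,V \right)} = -4 + V$ ($W{\left(n,V \right)} = V - 4 = -4 + V$)
$J{\left(L \right)} = \left(7 + L\right) \left(80 + L\right)$ ($J{\left(L \right)} = \left(L + 80\right) \left(L + \left(-4 + 11\right)\right) = \left(80 + L\right) \left(L + 7\right) = \left(80 + L\right) \left(7 + L\right) = \left(7 + L\right) \left(80 + L\right)$)
$x{\left(U,C \right)} = 0$
$\frac{1}{x{\left(-99,-70 \right)} + J{\left(56 \right)}} = \frac{1}{0 + \left(560 + 56^{2} + 87 \cdot 56\right)} = \frac{1}{0 + \left(560 + 3136 + 4872\right)} = \frac{1}{0 + 8568} = \frac{1}{8568}$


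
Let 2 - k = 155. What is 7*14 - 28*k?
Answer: 4382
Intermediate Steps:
k = -153 (k = 2 - 1*155 = 2 - 155 = -153)
7*14 - 28*k = 7*14 - 28*(-153) = 98 + 4284 = 4382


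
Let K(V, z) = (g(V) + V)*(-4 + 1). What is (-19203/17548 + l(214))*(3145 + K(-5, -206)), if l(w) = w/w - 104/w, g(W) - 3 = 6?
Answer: -31903339/17548 ≈ -1818.1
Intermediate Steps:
g(W) = 9 (g(W) = 3 + 6 = 9)
K(V, z) = -27 - 3*V (K(V, z) = (9 + V)*(-4 + 1) = (9 + V)*(-3) = -27 - 3*V)
l(w) = 1 - 104/w
(-19203/17548 + l(214))*(3145 + K(-5, -206)) = (-19203/17548 + (-104 + 214)/214)*(3145 + (-27 - 3*(-5))) = (-19203*1/17548 + (1/214)*110)*(3145 + (-27 + 15)) = (-19203/17548 + 55/107)*(3145 - 12) = -10183/17548*3133 = -31903339/17548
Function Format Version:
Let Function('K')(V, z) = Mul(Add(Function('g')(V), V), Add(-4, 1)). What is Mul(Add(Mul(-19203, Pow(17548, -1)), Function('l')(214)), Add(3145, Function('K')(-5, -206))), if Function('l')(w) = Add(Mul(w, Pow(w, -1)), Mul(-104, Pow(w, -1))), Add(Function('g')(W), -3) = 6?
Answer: Rational(-31903339, 17548) ≈ -1818.1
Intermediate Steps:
Function('g')(W) = 9 (Function('g')(W) = Add(3, 6) = 9)
Function('K')(V, z) = Add(-27, Mul(-3, V)) (Function('K')(V, z) = Mul(Add(9, V), Add(-4, 1)) = Mul(Add(9, V), -3) = Add(-27, Mul(-3, V)))
Function('l')(w) = Add(1, Mul(-104, Pow(w, -1)))
Mul(Add(Mul(-19203, Pow(17548, -1)), Function('l')(214)), Add(3145, Function('K')(-5, -206))) = Mul(Add(Mul(-19203, Pow(17548, -1)), Mul(Pow(214, -1), Add(-104, 214))), Add(3145, Add(-27, Mul(-3, -5)))) = Mul(Add(Mul(-19203, Rational(1, 17548)), Mul(Rational(1, 214), 110)), Add(3145, Add(-27, 15))) = Mul(Add(Rational(-19203, 17548), Rational(55, 107)), Add(3145, -12)) = Mul(Rational(-10183, 17548), 3133) = Rational(-31903339, 17548)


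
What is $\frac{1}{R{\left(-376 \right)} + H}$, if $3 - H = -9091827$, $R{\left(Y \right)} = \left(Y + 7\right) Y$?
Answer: $\frac{1}{9230574} \approx 1.0834 \cdot 10^{-7}$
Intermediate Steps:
$R{\left(Y \right)} = Y \left(7 + Y\right)$ ($R{\left(Y \right)} = \left(7 + Y\right) Y = Y \left(7 + Y\right)$)
$H = 9091830$ ($H = 3 - -9091827 = 3 + 9091827 = 9091830$)
$\frac{1}{R{\left(-376 \right)} + H} = \frac{1}{- 376 \left(7 - 376\right) + 9091830} = \frac{1}{\left(-376\right) \left(-369\right) + 9091830} = \frac{1}{138744 + 9091830} = \frac{1}{9230574}$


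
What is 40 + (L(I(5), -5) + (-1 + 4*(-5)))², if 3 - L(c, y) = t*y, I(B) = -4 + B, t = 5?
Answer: 89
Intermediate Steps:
L(c, y) = 3 - 5*y
40 + (L(I(5), -5) + (-1 + 4*(-5)))² = 40 + ((3 - 5*(-5)) + (-1 + 4*(-5)))² = 40 + ((3 + 25) + (-1 - 20))² = 40 + (28 - 21)² = 40 + 7² = 40 + 49 = 89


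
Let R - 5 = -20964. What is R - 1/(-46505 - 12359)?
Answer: -1233730575/58864 ≈ -20959.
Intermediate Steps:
R = -20959 (R = 5 - 20964 = -20959)
R - 1/(-46505 - 12359) = -20959 - 1/(-46505 - 12359) = -20959 - 1/(-58864) = -20959 - 1*(-1/58864) = -20959 + 1/58864 = -1233730575/58864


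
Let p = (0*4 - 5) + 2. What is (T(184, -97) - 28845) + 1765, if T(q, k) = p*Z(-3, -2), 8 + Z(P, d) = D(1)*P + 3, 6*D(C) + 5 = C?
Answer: -27071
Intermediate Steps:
D(C) = -5/6 + C/6
p = -3 (p = (0 - 5) + 2 = -5 + 2 = -3)
Z(P, d) = -5 - 2*P/3 (Z(P, d) = -8 + ((-5/6 + (1/6)*1)*P + 3) = -8 + ((-5/6 + 1/6)*P + 3) = -8 + (-2*P/3 + 3) = -8 + (3 - 2*P/3) = -5 - 2*P/3)
T(q, k) = 9 (T(q, k) = -3*(-5 - 2/3*(-3)) = -3*(-5 + 2) = -3*(-3) = 9)
(T(184, -97) - 28845) + 1765 = (9 - 28845) + 1765 = -28836 + 1765 = -27071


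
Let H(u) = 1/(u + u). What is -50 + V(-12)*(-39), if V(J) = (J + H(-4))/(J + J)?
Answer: -4461/64 ≈ -69.703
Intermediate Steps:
H(u) = 1/(2*u)
V(J) = (-⅛ + J)/(2*J) (V(J) = (J + (½)/(-4))/(J + J) = (J + (½)*(-¼))/((2*J)) = (J - ⅛)*(1/(2*J)) = (-⅛ + J)*(1/(2*J)) = (-⅛ + J)/(2*J))
-50 + V(-12)*(-39) = -50 + ((1/16)*(-1 + 8*(-12))/(-12))*(-39) = -50 + ((1/16)*(-1/12)*(-1 - 96))*(-39) = -50 + ((1/16)*(-1/12)*(-97))*(-39) = -50 + (97/192)*(-39) = -50 - 1261/64 = -4461/64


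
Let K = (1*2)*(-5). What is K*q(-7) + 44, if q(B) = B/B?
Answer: 34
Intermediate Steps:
q(B) = 1
K = -10 (K = 2*(-5) = -10)
K*q(-7) + 44 = -10*1 + 44 = -10 + 44 = 34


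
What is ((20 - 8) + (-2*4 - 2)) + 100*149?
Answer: 14902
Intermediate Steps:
((20 - 8) + (-2*4 - 2)) + 100*149 = (12 + (-8 - 2)) + 14900 = (12 - 10) + 14900 = 2 + 14900 = 14902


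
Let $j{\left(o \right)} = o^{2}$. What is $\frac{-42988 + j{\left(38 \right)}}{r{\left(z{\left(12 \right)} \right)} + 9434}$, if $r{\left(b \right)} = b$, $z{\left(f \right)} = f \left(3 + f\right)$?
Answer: $- \frac{20772}{4807} \approx -4.3212$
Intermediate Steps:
$\frac{-42988 + j{\left(38 \right)}}{r{\left(z{\left(12 \right)} \right)} + 9434} = \frac{-42988 + 38^{2}}{12 \left(3 + 12\right) + 9434} = \frac{-42988 + 1444}{12 \cdot 15 + 9434} = - \frac{41544}{180 + 9434} = - \frac{41544}{9614} = \left(-41544\right) \frac{1}{9614} = - \frac{20772}{4807}$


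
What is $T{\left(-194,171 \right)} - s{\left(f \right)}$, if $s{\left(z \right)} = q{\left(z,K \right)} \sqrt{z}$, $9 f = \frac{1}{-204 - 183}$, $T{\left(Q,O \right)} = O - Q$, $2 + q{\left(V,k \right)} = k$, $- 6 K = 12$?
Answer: $365 + \frac{4 i \sqrt{43}}{387} \approx 365.0 + 0.067777 i$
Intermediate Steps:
$K = -2$ ($K = \left(- \frac{1}{6}\right) 12 = -2$)
$q{\left(V,k \right)} = -2 + k$
$f = - \frac{1}{3483}$ ($f = \frac{1}{9 \left(-204 - 183\right)} = \frac{1}{9 \left(-387\right)} = \frac{1}{9} \left(- \frac{1}{387}\right) = - \frac{1}{3483} \approx -0.00028711$)
$s{\left(z \right)} = - 4 \sqrt{z}$ ($s{\left(z \right)} = \left(-2 - 2\right) \sqrt{z} = - 4 \sqrt{z}$)
$T{\left(-194,171 \right)} - s{\left(f \right)} = \left(171 - -194\right) - - 4 \sqrt{- \frac{1}{3483}} = \left(171 + 194\right) - - 4 \frac{i \sqrt{43}}{387} = 365 - - \frac{4 i \sqrt{43}}{387} = 365 + \frac{4 i \sqrt{43}}{387}$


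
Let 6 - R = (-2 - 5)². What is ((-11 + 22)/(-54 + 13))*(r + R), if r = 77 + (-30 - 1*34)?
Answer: 330/41 ≈ 8.0488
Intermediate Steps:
r = 13 (r = 77 + (-30 - 34) = 77 - 64 = 13)
R = -43 (R = 6 - (-2 - 5)² = 6 - 1*(-7)² = 6 - 1*49 = 6 - 49 = -43)
((-11 + 22)/(-54 + 13))*(r + R) = ((-11 + 22)/(-54 + 13))*(13 - 43) = (11/(-41))*(-30) = (11*(-1/41))*(-30) = -11/41*(-30) = 330/41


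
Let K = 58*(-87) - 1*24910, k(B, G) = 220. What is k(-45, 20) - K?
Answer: 30176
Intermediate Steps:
K = -29956 (K = -5046 - 24910 = -29956)
k(-45, 20) - K = 220 - 1*(-29956) = 220 + 29956 = 30176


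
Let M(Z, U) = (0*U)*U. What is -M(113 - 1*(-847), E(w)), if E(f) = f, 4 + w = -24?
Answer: 0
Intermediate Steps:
w = -28 (w = -4 - 24 = -28)
M(Z, U) = 0 (M(Z, U) = 0*U = 0)
-M(113 - 1*(-847), E(w)) = -1*0 = 0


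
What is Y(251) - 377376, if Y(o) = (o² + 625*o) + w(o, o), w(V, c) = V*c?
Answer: -94499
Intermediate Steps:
Y(o) = 2*o² + 625*o (Y(o) = (o² + 625*o) + o*o = (o² + 625*o) + o² = 2*o² + 625*o)
Y(251) - 377376 = 251*(625 + 2*251) - 377376 = 251*(625 + 502) - 377376 = 251*1127 - 377376 = 282877 - 377376 = -94499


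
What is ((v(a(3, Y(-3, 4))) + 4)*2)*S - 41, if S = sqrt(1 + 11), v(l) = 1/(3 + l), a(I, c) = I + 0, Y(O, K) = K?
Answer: -41 + 50*sqrt(3)/3 ≈ -12.132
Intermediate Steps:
a(I, c) = I
S = 2*sqrt(3) (S = sqrt(12) = 2*sqrt(3) ≈ 3.4641)
((v(a(3, Y(-3, 4))) + 4)*2)*S - 41 = ((1/(3 + 3) + 4)*2)*(2*sqrt(3)) - 41 = ((1/6 + 4)*2)*(2*sqrt(3)) - 41 = ((25/6)*2)*(2*sqrt(3)) - 41 = 25*(2*sqrt(3))/3 - 41 = 50*sqrt(3)/3 - 41 = -41 + 50*sqrt(3)/3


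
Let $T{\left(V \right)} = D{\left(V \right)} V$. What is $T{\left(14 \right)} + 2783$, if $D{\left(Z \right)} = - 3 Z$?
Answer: $2195$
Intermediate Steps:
$T{\left(V \right)} = - 3 V^{2}$ ($T{\left(V \right)} = - 3 V V = - 3 V^{2}$)
$T{\left(14 \right)} + 2783 = - 3 \cdot 14^{2} + 2783 = \left(-3\right) 196 + 2783 = -588 + 2783 = 2195$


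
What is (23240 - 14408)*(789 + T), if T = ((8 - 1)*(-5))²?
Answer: 17787648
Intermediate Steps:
T = 1225 (T = (7*(-5))² = (-35)² = 1225)
(23240 - 14408)*(789 + T) = (23240 - 14408)*(789 + 1225) = 8832*2014 = 17787648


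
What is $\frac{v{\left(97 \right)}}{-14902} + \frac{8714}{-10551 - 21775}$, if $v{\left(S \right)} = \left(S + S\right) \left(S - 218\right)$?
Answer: $\frac{157241124}{120430513} \approx 1.3057$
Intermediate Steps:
$v{\left(S \right)} = 2 S \left(-218 + S\right)$
$\frac{v{\left(97 \right)}}{-14902} + \frac{8714}{-10551 - 21775} = \frac{2 \cdot 97 \left(-218 + 97\right)}{-14902} + \frac{8714}{-10551 - 21775} = 2 \cdot 97 \left(-121\right) \left(- \frac{1}{14902}\right) + \frac{8714}{-10551 - 21775} = \left(-23474\right) \left(- \frac{1}{14902}\right) + \frac{8714}{-32326} = \frac{11737}{7451} + 8714 \left(- \frac{1}{32326}\right) = \frac{11737}{7451} - \frac{4357}{16163} = \frac{157241124}{120430513}$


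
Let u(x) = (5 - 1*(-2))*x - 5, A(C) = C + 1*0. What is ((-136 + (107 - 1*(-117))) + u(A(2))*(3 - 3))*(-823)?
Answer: -72424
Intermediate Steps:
A(C) = C (A(C) = C + 0 = C)
u(x) = -5 + 7*x (u(x) = (5 + 2)*x - 5 = 7*x - 5 = -5 + 7*x)
((-136 + (107 - 1*(-117))) + u(A(2))*(3 - 3))*(-823) = ((-136 + (107 - 1*(-117))) + (-5 + 7*2)*(3 - 3))*(-823) = ((-136 + (107 + 117)) + (-5 + 14)*0)*(-823) = ((-136 + 224) + 9*0)*(-823) = (88 + 0)*(-823) = 88*(-823) = -72424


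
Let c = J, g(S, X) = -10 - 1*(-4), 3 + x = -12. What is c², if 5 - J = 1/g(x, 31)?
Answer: 961/36 ≈ 26.694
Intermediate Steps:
x = -15 (x = -3 - 12 = -15)
g(S, X) = -6 (g(S, X) = -10 + 4 = -6)
J = 31/6 (J = 5 - 1/(-6) = 5 - 1*(-⅙) = 5 + ⅙ = 31/6 ≈ 5.1667)
c = 31/6 ≈ 5.1667
c² = (31/6)² = 961/36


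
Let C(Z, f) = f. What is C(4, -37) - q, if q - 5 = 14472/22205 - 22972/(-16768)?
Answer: -4097691059/93083360 ≈ -44.022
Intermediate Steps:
q = 653606739/93083360 (q = 5 + (14472/22205 - 22972/(-16768)) = 5 + (14472*(1/22205) - 22972*(-1/16768)) = 5 + (14472/22205 + 5743/4192) = 5 + 188189939/93083360 = 653606739/93083360 ≈ 7.0217)
C(4, -37) - q = -37 - 1*653606739/93083360 = -37 - 653606739/93083360 = -4097691059/93083360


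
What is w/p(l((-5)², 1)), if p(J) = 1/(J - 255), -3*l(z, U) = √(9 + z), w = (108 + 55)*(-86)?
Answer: 3574590 + 14018*√34/3 ≈ 3.6018e+6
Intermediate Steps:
w = -14018 (w = 163*(-86) = -14018)
l(z, U) = -√(9 + z)/3
p(J) = 1/(-255 + J)
w/p(l((-5)², 1)) = -(-3574590 - 14018*√(9 + (-5)²)/3) = -(-3574590 - 14018*√(9 + 25)/3) = -(-3574590 - 14018*√34/3) = -14018*(-255 - √34/3) = 3574590 + 14018*√34/3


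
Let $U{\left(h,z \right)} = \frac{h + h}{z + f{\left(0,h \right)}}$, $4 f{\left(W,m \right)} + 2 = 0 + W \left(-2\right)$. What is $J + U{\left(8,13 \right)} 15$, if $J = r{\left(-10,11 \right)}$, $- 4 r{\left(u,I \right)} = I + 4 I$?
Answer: $\frac{109}{20} \approx 5.45$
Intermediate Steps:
$f{\left(W,m \right)} = - \frac{1}{2} - \frac{W}{2}$ ($f{\left(W,m \right)} = - \frac{1}{2} + \frac{0 + W \left(-2\right)}{4} = - \frac{1}{2} + \frac{0 - 2 W}{4} = - \frac{1}{2} + \frac{\left(-2\right) W}{4} = - \frac{1}{2} - \frac{W}{2}$)
$r{\left(u,I \right)} = - \frac{5 I}{4}$ ($r{\left(u,I \right)} = - \frac{I + 4 I}{4} = - \frac{5 I}{4}$)
$U{\left(h,z \right)} = \frac{2 h}{- \frac{1}{2} + z}$ ($U{\left(h,z \right)} = \frac{h + h}{z - \frac{1}{2}} = \frac{2 h}{z + \left(- \frac{1}{2} + 0\right)} = \frac{2 h}{z - \frac{1}{2}} = \frac{2 h}{- \frac{1}{2} + z}$)
$J = - \frac{55}{4}$ ($J = \left(- \frac{5}{4}\right) 11 = - \frac{55}{4} \approx -13.75$)
$J + U{\left(8,13 \right)} 15 = - \frac{55}{4} + 4 \cdot 8 \frac{1}{-1 + 2 \cdot 13} \cdot 15 = - \frac{55}{4} + 4 \cdot 8 \frac{1}{-1 + 26} \cdot 15 = - \frac{55}{4} + 4 \cdot 8 \cdot \frac{1}{25} \cdot 15 = - \frac{55}{4} + \frac{32}{25} \cdot 15 = - \frac{55}{4} + \frac{96}{5} = \frac{109}{20}$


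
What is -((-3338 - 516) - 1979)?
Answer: 5833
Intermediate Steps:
-((-3338 - 516) - 1979) = -(-3854 - 1979) = -1*(-5833) = 5833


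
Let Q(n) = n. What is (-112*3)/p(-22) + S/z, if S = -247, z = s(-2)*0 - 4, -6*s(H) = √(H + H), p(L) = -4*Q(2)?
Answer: 415/4 ≈ 103.75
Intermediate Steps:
p(L) = -8 (p(L) = -4*2 = -8)
s(H) = -√2*√H/6 (s(H) = -√(H + H)/6 = -√2*√H/6)
z = -4 (z = -√2*√(-2)/6*0 - 4 = -√2*I*√2/6*0 - 4 = -I/3*0 - 4 = 0 - 4 = -4)
(-112*3)/p(-22) + S/z = -112*3/(-8) - 247/(-4) = -336*(-⅛) - 247*(-¼) = 42 + 247/4 = 415/4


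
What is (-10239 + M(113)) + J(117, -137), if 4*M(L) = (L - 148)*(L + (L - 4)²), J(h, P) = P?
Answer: -230647/2 ≈ -1.1532e+5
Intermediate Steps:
M(L) = (-148 + L)*(L + (-4 + L)²)/4 (M(L) = ((L - 148)*(L + (L - 4)²))/4 = ((-148 + L)*(L + (-4 + L)²))/4 = (-148 + L)*(L + (-4 + L)²)/4)
(-10239 + M(113)) + J(117, -137) = (-10239 + (-592 + 263*113 - 155/4*113² + (¼)*113³)) - 137 = (-10239 + (-592 + 29719 - 155/4*12769 + (¼)*1442897)) - 137 = (-10239 + (-592 + 29719 - 1979195/4 + 1442897/4)) - 137 = (-10239 - 209895/2) - 137 = -230373/2 - 137 = -230647/2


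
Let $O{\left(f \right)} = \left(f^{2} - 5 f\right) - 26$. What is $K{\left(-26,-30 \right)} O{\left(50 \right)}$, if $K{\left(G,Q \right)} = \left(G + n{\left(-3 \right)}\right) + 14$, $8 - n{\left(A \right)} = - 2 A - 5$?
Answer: $-11120$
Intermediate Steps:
$n{\left(A \right)} = 13 + 2 A$ ($n{\left(A \right)} = 8 - \left(- 2 A - 5\right) = 8 - \left(-5 - 2 A\right) = 8 + \left(5 + 2 A\right) = 13 + 2 A$)
$O{\left(f \right)} = -26 + f^{2} - 5 f$
$K{\left(G,Q \right)} = 21 + G$ ($K{\left(G,Q \right)} = \left(G + \left(13 + 2 \left(-3\right)\right)\right) + 14 = \left(G + \left(13 - 6\right)\right) + 14 = \left(G + 7\right) + 14 = \left(7 + G\right) + 14 = 21 + G$)
$K{\left(-26,-30 \right)} O{\left(50 \right)} = \left(21 - 26\right) \left(-26 + 50^{2} - 250\right) = - 5 \left(-26 + 2500 - 250\right) = \left(-5\right) 2224 = -11120$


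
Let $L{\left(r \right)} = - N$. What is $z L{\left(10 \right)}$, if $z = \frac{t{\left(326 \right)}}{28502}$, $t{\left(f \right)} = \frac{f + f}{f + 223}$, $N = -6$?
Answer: $\frac{652}{2607933} \approx 0.00025001$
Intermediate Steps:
$t{\left(f \right)} = \frac{2 f}{223 + f}$
$L{\left(r \right)} = 6$ ($L{\left(r \right)} = \left(-1\right) \left(-6\right) = 6$)
$z = \frac{326}{7823799}$ ($z = \frac{2 \cdot 326 \frac{1}{223 + 326}}{28502} = 2 \cdot 326 \cdot \frac{1}{549} \cdot \frac{1}{28502} = \frac{652}{549} \cdot \frac{1}{28502} = \frac{326}{7823799} \approx 4.1668 \cdot 10^{-5}$)
$z L{\left(10 \right)} = \frac{326}{7823799} \cdot 6 = \frac{652}{2607933}$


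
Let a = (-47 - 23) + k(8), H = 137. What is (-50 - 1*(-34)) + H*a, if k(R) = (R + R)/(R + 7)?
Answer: -141898/15 ≈ -9459.9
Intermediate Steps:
k(R) = 2*R/(7 + R) (k(R) = (2*R)/(7 + R) = 2*R/(7 + R))
a = -1034/15 (a = (-47 - 23) + 2*8/(7 + 8) = -70 + 2*8/15 = -70 + 2*8*(1/15) = -70 + 16/15 = -1034/15 ≈ -68.933)
(-50 - 1*(-34)) + H*a = (-50 - 1*(-34)) + 137*(-1034/15) = (-50 + 34) - 141658/15 = -16 - 141658/15 = -141898/15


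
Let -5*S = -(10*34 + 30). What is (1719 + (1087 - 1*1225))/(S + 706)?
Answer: 527/260 ≈ 2.0269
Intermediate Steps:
S = 74 (S = -(-1)*(10*34 + 30)/5 = -(-1)*(340 + 30)/5 = -(-1)*370/5 = -⅕*(-370) = 74)
(1719 + (1087 - 1*1225))/(S + 706) = (1719 + (1087 - 1*1225))/(74 + 706) = (1719 + (1087 - 1225))/780 = (1719 - 138)*(1/780) = 1581*(1/780) = 527/260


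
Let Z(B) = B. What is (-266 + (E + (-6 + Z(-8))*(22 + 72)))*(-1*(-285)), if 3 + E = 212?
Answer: -391305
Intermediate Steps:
E = 209 (E = -3 + 212 = 209)
(-266 + (E + (-6 + Z(-8))*(22 + 72)))*(-1*(-285)) = (-266 + (209 + (-6 - 8)*(22 + 72)))*(-1*(-285)) = (-266 + (209 - 14*94))*285 = (-266 + (209 - 1316))*285 = (-266 - 1107)*285 = -1373*285 = -391305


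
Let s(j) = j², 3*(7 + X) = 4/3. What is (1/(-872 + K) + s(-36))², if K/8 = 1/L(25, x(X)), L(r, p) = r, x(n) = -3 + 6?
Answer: 797633553153649/474891264 ≈ 1.6796e+6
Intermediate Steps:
X = -59/9 (X = -7 + (4/3)/3 = -7 + (4*(⅓))/3 = -7 + (⅓)*(4/3) = -7 + 4/9 = -59/9 ≈ -6.5556)
x(n) = 3
K = 8/25 ≈ 0.32000
(1/(-872 + K) + s(-36))² = (1/(-872 + 8/25) + (-36)²)² = (1/(-21792/25) + 1296)² = (-25/21792 + 1296)² = (28242407/21792)² = 797633553153649/474891264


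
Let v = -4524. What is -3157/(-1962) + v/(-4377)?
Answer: 7564759/2862558 ≈ 2.6427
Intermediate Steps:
-3157/(-1962) + v/(-4377) = -3157/(-1962) - 4524/(-4377) = -3157*(-1/1962) - 4524*(-1/4377) = 3157/1962 + 1508/1459 = 7564759/2862558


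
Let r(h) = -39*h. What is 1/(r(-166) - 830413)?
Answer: -1/823939 ≈ -1.2137e-6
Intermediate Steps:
1/(r(-166) - 830413) = 1/(-39*(-166) - 830413) = 1/(6474 - 830413) = 1/(-823939) = -1/823939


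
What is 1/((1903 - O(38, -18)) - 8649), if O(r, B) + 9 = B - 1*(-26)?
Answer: -1/6745 ≈ -0.00014826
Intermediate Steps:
O(r, B) = 17 + B (O(r, B) = -9 + (B - 1*(-26)) = -9 + (B + 26) = -9 + (26 + B) = 17 + B)
1/((1903 - O(38, -18)) - 8649) = 1/((1903 - (17 - 18)) - 8649) = 1/((1903 - 1*(-1)) - 8649) = 1/((1903 + 1) - 8649) = 1/(1904 - 8649) = 1/(-6745) = -1/6745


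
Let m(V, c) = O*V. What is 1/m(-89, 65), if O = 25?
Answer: -1/2225 ≈ -0.00044944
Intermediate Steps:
m(V, c) = 25*V
1/m(-89, 65) = 1/(25*(-89)) = 1/(-2225) = -1/2225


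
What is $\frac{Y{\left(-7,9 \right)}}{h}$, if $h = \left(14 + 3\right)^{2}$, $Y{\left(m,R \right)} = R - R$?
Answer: $0$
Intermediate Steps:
$Y{\left(m,R \right)} = 0$
$h = 289$ ($h = 17^{2} = 289$)
$\frac{Y{\left(-7,9 \right)}}{h} = \frac{0}{289} = 0 \cdot \frac{1}{289} = 0$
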